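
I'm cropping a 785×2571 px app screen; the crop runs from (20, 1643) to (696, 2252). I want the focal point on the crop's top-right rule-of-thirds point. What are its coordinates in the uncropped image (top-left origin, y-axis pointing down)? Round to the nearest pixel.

Crop width = 696 − 20 = 676 px; one third is 225.33 px.
Crop height = 2252 − 1643 = 609 px; one third is 203.00 px.
The top-right point is two-thirds across and one-third down within the crop:
x = 20 + 2 × 225.33 ≈ 471; y = 1643 + 1 × 203.00 ≈ 1846.

(471, 1846)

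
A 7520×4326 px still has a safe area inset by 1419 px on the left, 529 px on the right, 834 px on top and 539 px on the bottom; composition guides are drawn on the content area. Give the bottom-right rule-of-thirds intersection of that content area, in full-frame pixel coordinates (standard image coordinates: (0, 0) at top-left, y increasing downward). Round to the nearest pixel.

x = 5134 px, y = 2803 px

Content width = 7520 − 1419 − 529 = 5572 px; content height = 4326 − 834 − 539 = 2953 px.
Bottom-right is two-thirds across and two-thirds down within the content area.
x = 1419 + 2 × 5572/3 = 1419 + 3714.67 ≈ 5134
y = 834 + 2 × 2953/3 = 834 + 1968.67 ≈ 2803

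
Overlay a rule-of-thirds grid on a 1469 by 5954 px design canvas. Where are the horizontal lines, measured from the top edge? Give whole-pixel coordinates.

1985 px and 3969 px

5954 / 3 = 1984.67, so the horizontal lines sit at one and two thirds of 5954.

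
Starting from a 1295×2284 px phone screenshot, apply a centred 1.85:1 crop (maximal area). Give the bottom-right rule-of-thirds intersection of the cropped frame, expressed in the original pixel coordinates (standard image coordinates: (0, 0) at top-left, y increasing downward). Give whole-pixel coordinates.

1295/2284 < 1.85/1, so the 1.85:1 crop keeps the full width 1295 and trims height to 1295 × 1/1.85 = 700.00 px.
Top offset = (2284 − 700.00)/2 = 792.00 px; left offset = 0.
Bottom-right is two-thirds across and two-thirds down within the crop:
x = 0.00 + 2 × 1295.00/3 ≈ 863; y = 792.00 + 2 × 700.00/3 ≈ 1259.

x = 863 px, y = 1259 px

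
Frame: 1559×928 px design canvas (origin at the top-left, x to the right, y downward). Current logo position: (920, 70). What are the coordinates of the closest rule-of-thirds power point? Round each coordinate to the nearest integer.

Third lines: x ∈ {520, 1039}, y ∈ {309, 619}.
920 is closer to x = 1039; 70 is closer to y = 309.
So the nearest intersection is the upper-right power point.

(1039, 309)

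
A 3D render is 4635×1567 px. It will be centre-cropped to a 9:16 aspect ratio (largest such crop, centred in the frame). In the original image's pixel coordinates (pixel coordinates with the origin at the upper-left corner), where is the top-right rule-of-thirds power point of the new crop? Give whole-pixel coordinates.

4635/1567 > 9/16, so the 9:16 crop keeps the full height 1567 and trims width to 1567 × 9/16 = 881.44 px.
Left offset = (4635 − 881.44)/2 = 1876.78 px; top offset = 0.
Top-right is two-thirds across and one-third down within the crop:
x = 1876.78 + 2 × 881.44/3 ≈ 2464; y = 0.00 + 1 × 1567.00/3 ≈ 522.

(2464, 522)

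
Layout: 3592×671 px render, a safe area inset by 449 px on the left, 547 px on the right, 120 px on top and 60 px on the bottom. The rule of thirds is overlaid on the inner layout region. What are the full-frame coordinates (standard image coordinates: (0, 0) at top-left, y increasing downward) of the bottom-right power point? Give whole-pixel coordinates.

x = 2180 px, y = 447 px

Content width = 3592 − 449 − 547 = 2596 px; content height = 671 − 120 − 60 = 491 px.
Bottom-right is two-thirds across and two-thirds down within the inner layout region.
x = 449 + 2 × 2596/3 = 449 + 1730.67 ≈ 2180
y = 120 + 2 × 491/3 = 120 + 327.33 ≈ 447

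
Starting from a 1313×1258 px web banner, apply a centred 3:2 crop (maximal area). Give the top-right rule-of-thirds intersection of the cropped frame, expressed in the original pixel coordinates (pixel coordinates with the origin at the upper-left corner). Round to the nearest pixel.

1313/1258 < 3/2, so the 3:2 crop keeps the full width 1313 and trims height to 1313 × 2/3 = 875.33 px.
Top offset = (1258 − 875.33)/2 = 191.33 px; left offset = 0.
Top-right is two-thirds across and one-third down within the crop:
x = 0.00 + 2 × 1313.00/3 ≈ 875; y = 191.33 + 1 × 875.33/3 ≈ 483.

x = 875 px, y = 483 px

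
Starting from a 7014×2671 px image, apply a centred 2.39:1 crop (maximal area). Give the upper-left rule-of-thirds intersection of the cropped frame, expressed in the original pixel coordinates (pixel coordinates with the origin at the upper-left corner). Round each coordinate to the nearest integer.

7014/2671 > 2.39/1, so the 2.39:1 crop keeps the full height 2671 and trims width to 2671 × 2.39/1 = 6383.69 px.
Left offset = (7014 − 6383.69)/2 = 315.15 px; top offset = 0.
Upper-left is one-third across and one-third down within the crop:
x = 315.15 + 1 × 6383.69/3 ≈ 2443; y = 0.00 + 1 × 2671.00/3 ≈ 890.

(2443, 890)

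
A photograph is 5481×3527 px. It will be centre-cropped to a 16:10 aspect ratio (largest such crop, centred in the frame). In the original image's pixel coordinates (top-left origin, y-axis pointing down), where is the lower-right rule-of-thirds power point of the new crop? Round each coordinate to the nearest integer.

(3654, 2334)

5481/3527 < 16/10, so the 16:10 crop keeps the full width 5481 and trims height to 5481 × 10/16 = 3425.62 px.
Top offset = (3527 − 3425.62)/2 = 50.69 px; left offset = 0.
Lower-right is two-thirds across and two-thirds down within the crop:
x = 0.00 + 2 × 5481.00/3 ≈ 3654; y = 50.69 + 2 × 3425.62/3 ≈ 2334.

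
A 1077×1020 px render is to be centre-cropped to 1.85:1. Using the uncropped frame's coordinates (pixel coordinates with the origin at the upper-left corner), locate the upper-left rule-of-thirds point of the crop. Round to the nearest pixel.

(359, 413)

1077/1020 < 1.85/1, so the 1.85:1 crop keeps the full width 1077 and trims height to 1077 × 1/1.85 = 582.16 px.
Top offset = (1020 − 582.16)/2 = 218.92 px; left offset = 0.
Upper-left is one-third across and one-third down within the crop:
x = 0.00 + 1 × 1077.00/3 ≈ 359; y = 218.92 + 1 × 582.16/3 ≈ 413.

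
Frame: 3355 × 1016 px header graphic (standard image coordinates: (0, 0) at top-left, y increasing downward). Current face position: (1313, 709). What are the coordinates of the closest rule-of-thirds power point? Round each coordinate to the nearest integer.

x = 1118 px, y = 677 px

Third lines: x ∈ {1118, 2237}, y ∈ {339, 677}.
1313 is closer to x = 1118; 709 is closer to y = 677.
So the nearest intersection is the lower-left power point.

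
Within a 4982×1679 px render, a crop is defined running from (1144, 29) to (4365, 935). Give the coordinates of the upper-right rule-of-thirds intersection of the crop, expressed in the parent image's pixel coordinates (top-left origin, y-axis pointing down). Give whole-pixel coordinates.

Crop width = 4365 − 1144 = 3221 px; one third is 1073.67 px.
Crop height = 935 − 29 = 906 px; one third is 302.00 px.
The upper-right point is two-thirds across and one-third down within the crop:
x = 1144 + 2 × 1073.67 ≈ 3291; y = 29 + 1 × 302.00 ≈ 331.

(3291, 331)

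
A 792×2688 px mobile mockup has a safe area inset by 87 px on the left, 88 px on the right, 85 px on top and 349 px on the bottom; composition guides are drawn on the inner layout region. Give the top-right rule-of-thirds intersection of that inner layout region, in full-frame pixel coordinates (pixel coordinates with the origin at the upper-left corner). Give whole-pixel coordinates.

Content width = 792 − 87 − 88 = 617 px; content height = 2688 − 85 − 349 = 2254 px.
Top-right is two-thirds across and one-third down within the inner layout region.
x = 87 + 2 × 617/3 = 87 + 411.33 ≈ 498
y = 85 + 1 × 2254/3 = 85 + 751.33 ≈ 836

(498, 836)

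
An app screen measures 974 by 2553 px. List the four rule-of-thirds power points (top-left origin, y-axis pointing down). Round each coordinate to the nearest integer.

One third of 974 is 324.67; one third of 2553 is 851.
Vertical third lines at x = 325 and x = 649; horizontal third lines at y = 851 and y = 1702.

(325, 851), (649, 851), (325, 1702), (649, 1702)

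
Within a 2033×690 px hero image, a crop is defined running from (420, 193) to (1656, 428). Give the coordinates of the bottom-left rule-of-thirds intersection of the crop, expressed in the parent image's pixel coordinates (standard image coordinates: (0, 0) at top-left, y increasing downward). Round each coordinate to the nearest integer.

(832, 350)

Crop width = 1656 − 420 = 1236 px; one third is 412.00 px.
Crop height = 428 − 193 = 235 px; one third is 78.33 px.
The bottom-left point is one-third across and two-thirds down within the crop:
x = 420 + 1 × 412.00 ≈ 832; y = 193 + 2 × 78.33 ≈ 350.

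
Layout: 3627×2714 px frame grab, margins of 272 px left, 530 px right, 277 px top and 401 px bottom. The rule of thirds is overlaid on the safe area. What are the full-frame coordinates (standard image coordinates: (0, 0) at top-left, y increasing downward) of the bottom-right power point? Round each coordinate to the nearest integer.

Content width = 3627 − 272 − 530 = 2825 px; content height = 2714 − 277 − 401 = 2036 px.
Bottom-right is two-thirds across and two-thirds down within the safe area.
x = 272 + 2 × 2825/3 = 272 + 1883.33 ≈ 2155
y = 277 + 2 × 2036/3 = 277 + 1357.33 ≈ 1634

(2155, 1634)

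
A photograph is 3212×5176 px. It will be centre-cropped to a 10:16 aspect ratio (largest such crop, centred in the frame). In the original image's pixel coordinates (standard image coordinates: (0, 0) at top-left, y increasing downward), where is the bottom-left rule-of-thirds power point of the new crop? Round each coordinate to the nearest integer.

(1071, 3445)

3212/5176 < 10/16, so the 10:16 crop keeps the full width 3212 and trims height to 3212 × 16/10 = 5139.20 px.
Top offset = (5176 − 5139.20)/2 = 18.40 px; left offset = 0.
Bottom-left is one-third across and two-thirds down within the crop:
x = 0.00 + 1 × 3212.00/3 ≈ 1071; y = 18.40 + 2 × 5139.20/3 ≈ 3445.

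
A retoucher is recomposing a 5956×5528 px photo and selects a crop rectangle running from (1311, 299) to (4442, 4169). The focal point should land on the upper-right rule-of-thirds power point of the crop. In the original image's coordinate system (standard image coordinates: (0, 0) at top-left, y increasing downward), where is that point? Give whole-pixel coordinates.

Crop width = 4442 − 1311 = 3131 px; one third is 1043.67 px.
Crop height = 4169 − 299 = 3870 px; one third is 1290.00 px.
The upper-right point is two-thirds across and one-third down within the crop:
x = 1311 + 2 × 1043.67 ≈ 3398; y = 299 + 1 × 1290.00 ≈ 1589.

(3398, 1589)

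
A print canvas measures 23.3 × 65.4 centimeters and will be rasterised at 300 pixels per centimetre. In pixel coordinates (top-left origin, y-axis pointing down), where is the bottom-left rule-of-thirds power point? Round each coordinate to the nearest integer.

In pixels the canvas is 23.3 × 300 = 6990 wide and 65.4 × 300 = 19620 tall.
The bottom-left point is one-third across and two-thirds down:
x = 1 × 6990/3 ≈ 2330; y = 2 × 19620/3 ≈ 13080.

x = 2330 px, y = 13080 px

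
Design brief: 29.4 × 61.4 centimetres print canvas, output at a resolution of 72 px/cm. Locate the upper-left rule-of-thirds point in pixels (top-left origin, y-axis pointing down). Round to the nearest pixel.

(706, 1474)

In pixels the canvas is 29.4 × 72 = 2116.8 wide and 61.4 × 72 = 4420.8 tall.
The upper-left point is one-third across and one-third down:
x = 1 × 2116.8/3 ≈ 706; y = 1 × 4420.8/3 ≈ 1474.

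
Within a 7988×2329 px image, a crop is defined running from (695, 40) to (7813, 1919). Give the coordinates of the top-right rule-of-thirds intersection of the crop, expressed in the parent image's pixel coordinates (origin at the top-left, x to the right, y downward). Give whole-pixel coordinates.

Crop width = 7813 − 695 = 7118 px; one third is 2372.67 px.
Crop height = 1919 − 40 = 1879 px; one third is 626.33 px.
The top-right point is two-thirds across and one-third down within the crop:
x = 695 + 2 × 2372.67 ≈ 5440; y = 40 + 1 × 626.33 ≈ 666.

x = 5440 px, y = 666 px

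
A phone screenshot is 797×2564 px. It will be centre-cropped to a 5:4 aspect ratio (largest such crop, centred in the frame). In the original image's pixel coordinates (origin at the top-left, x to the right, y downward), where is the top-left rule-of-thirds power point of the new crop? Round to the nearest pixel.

797/2564 < 5/4, so the 5:4 crop keeps the full width 797 and trims height to 797 × 4/5 = 637.60 px.
Top offset = (2564 − 637.60)/2 = 963.20 px; left offset = 0.
Top-left is one-third across and one-third down within the crop:
x = 0.00 + 1 × 797.00/3 ≈ 266; y = 963.20 + 1 × 637.60/3 ≈ 1176.

(266, 1176)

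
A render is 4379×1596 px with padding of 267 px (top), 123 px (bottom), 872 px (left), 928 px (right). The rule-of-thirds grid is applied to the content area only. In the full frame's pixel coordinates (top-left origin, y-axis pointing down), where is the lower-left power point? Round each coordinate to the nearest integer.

Content width = 4379 − 872 − 928 = 2579 px; content height = 1596 − 267 − 123 = 1206 px.
Lower-left is one-third across and two-thirds down within the content area.
x = 872 + 1 × 2579/3 = 872 + 859.67 ≈ 1732
y = 267 + 2 × 1206/3 = 267 + 804.00 ≈ 1071

x = 1732 px, y = 1071 px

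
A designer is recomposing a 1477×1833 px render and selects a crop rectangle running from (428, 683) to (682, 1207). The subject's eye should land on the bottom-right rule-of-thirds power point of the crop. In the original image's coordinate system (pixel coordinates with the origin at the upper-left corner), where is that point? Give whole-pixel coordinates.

x = 597 px, y = 1032 px

Crop width = 682 − 428 = 254 px; one third is 84.67 px.
Crop height = 1207 − 683 = 524 px; one third is 174.67 px.
The bottom-right point is two-thirds across and two-thirds down within the crop:
x = 428 + 2 × 84.67 ≈ 597; y = 683 + 2 × 174.67 ≈ 1032.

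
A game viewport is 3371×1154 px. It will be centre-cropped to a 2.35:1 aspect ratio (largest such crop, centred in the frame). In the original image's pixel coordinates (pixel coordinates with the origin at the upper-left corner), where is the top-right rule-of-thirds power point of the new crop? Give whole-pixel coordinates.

x = 2137 px, y = 385 px

3371/1154 > 2.35/1, so the 2.35:1 crop keeps the full height 1154 and trims width to 1154 × 2.35/1 = 2711.90 px.
Left offset = (3371 − 2711.90)/2 = 329.55 px; top offset = 0.
Top-right is two-thirds across and one-third down within the crop:
x = 329.55 + 2 × 2711.90/3 ≈ 2137; y = 0.00 + 1 × 1154.00/3 ≈ 385.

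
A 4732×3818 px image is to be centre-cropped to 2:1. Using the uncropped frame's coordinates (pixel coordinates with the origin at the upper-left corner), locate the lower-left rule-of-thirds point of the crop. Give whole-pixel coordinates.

(1577, 2303)

4732/3818 < 2/1, so the 2:1 crop keeps the full width 4732 and trims height to 4732 × 1/2 = 2366.00 px.
Top offset = (3818 − 2366.00)/2 = 726.00 px; left offset = 0.
Lower-left is one-third across and two-thirds down within the crop:
x = 0.00 + 1 × 4732.00/3 ≈ 1577; y = 726.00 + 2 × 2366.00/3 ≈ 2303.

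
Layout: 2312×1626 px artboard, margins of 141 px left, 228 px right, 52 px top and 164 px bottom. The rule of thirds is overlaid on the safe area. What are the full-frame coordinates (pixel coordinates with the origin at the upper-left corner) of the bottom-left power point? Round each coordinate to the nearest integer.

x = 789 px, y = 992 px

Content width = 2312 − 141 − 228 = 1943 px; content height = 1626 − 52 − 164 = 1410 px.
Bottom-left is one-third across and two-thirds down within the safe area.
x = 141 + 1 × 1943/3 = 141 + 647.67 ≈ 789
y = 52 + 2 × 1410/3 = 52 + 940.00 ≈ 992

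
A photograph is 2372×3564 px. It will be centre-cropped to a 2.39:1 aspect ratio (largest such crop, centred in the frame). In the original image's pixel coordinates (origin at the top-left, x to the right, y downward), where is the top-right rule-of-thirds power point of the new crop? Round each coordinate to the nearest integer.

(1581, 1617)

2372/3564 < 2.39/1, so the 2.39:1 crop keeps the full width 2372 and trims height to 2372 × 1/2.39 = 992.47 px.
Top offset = (3564 − 992.47)/2 = 1285.77 px; left offset = 0.
Top-right is two-thirds across and one-third down within the crop:
x = 0.00 + 2 × 2372.00/3 ≈ 1581; y = 1285.77 + 1 × 992.47/3 ≈ 1617.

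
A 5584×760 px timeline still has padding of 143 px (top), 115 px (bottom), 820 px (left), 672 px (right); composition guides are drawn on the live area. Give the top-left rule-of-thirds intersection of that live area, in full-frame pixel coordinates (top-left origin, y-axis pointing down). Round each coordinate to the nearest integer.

x = 2184 px, y = 310 px

Content width = 5584 − 820 − 672 = 4092 px; content height = 760 − 143 − 115 = 502 px.
Top-left is one-third across and one-third down within the live area.
x = 820 + 1 × 4092/3 = 820 + 1364.00 ≈ 2184
y = 143 + 1 × 502/3 = 143 + 167.33 ≈ 310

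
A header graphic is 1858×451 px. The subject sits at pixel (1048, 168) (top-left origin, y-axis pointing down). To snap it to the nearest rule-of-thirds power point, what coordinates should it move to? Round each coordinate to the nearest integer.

Third lines: x ∈ {619, 1239}, y ∈ {150, 301}.
1048 is closer to x = 1239; 168 is closer to y = 150.
So the nearest intersection is the upper-right power point.

x = 1239 px, y = 150 px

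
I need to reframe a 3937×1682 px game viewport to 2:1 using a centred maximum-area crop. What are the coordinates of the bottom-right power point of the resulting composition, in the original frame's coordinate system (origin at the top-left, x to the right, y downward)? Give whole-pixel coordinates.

3937/1682 > 2/1, so the 2:1 crop keeps the full height 1682 and trims width to 1682 × 2/1 = 3364.00 px.
Left offset = (3937 − 3364.00)/2 = 286.50 px; top offset = 0.
Bottom-right is two-thirds across and two-thirds down within the crop:
x = 286.50 + 2 × 3364.00/3 ≈ 2529; y = 0.00 + 2 × 1682.00/3 ≈ 1121.

(2529, 1121)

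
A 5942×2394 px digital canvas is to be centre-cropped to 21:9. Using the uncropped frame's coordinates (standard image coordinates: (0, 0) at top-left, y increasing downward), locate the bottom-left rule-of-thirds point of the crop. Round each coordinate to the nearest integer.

5942/2394 > 21/9, so the 21:9 crop keeps the full height 2394 and trims width to 2394 × 21/9 = 5586.00 px.
Left offset = (5942 − 5586.00)/2 = 178.00 px; top offset = 0.
Bottom-left is one-third across and two-thirds down within the crop:
x = 178.00 + 1 × 5586.00/3 ≈ 2040; y = 0.00 + 2 × 2394.00/3 ≈ 1596.

(2040, 1596)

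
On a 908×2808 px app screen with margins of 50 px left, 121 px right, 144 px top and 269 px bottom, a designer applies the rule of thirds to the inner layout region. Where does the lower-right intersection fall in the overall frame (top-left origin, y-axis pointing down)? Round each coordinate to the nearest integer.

(541, 1741)

Content width = 908 − 50 − 121 = 737 px; content height = 2808 − 144 − 269 = 2395 px.
Lower-right is two-thirds across and two-thirds down within the inner layout region.
x = 50 + 2 × 737/3 = 50 + 491.33 ≈ 541
y = 144 + 2 × 2395/3 = 144 + 1596.67 ≈ 1741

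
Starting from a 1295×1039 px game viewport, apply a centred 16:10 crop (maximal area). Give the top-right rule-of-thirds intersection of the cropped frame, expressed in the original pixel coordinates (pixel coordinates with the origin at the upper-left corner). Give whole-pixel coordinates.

1295/1039 < 16/10, so the 16:10 crop keeps the full width 1295 and trims height to 1295 × 10/16 = 809.38 px.
Top offset = (1039 − 809.38)/2 = 114.81 px; left offset = 0.
Top-right is two-thirds across and one-third down within the crop:
x = 0.00 + 2 × 1295.00/3 ≈ 863; y = 114.81 + 1 × 809.38/3 ≈ 385.

(863, 385)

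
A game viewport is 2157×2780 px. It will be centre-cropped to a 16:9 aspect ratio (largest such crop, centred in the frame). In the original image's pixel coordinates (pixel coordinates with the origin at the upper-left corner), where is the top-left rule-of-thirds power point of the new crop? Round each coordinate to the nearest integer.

(719, 1188)

2157/2780 < 16/9, so the 16:9 crop keeps the full width 2157 and trims height to 2157 × 9/16 = 1213.31 px.
Top offset = (2780 − 1213.31)/2 = 783.34 px; left offset = 0.
Top-left is one-third across and one-third down within the crop:
x = 0.00 + 1 × 2157.00/3 ≈ 719; y = 783.34 + 1 × 1213.31/3 ≈ 1188.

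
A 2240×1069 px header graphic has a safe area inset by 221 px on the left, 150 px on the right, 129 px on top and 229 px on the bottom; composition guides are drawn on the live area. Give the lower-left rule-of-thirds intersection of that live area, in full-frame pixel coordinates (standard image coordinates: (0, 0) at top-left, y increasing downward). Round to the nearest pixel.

x = 844 px, y = 603 px

Content width = 2240 − 221 − 150 = 1869 px; content height = 1069 − 129 − 229 = 711 px.
Lower-left is one-third across and two-thirds down within the live area.
x = 221 + 1 × 1869/3 = 221 + 623.00 ≈ 844
y = 129 + 2 × 711/3 = 129 + 474.00 ≈ 603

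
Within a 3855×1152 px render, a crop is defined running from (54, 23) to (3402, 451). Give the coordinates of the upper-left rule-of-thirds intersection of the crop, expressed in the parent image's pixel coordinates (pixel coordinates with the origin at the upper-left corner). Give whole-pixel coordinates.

Crop width = 3402 − 54 = 3348 px; one third is 1116.00 px.
Crop height = 451 − 23 = 428 px; one third is 142.67 px.
The upper-left point is one-third across and one-third down within the crop:
x = 54 + 1 × 1116.00 ≈ 1170; y = 23 + 1 × 142.67 ≈ 166.

x = 1170 px, y = 166 px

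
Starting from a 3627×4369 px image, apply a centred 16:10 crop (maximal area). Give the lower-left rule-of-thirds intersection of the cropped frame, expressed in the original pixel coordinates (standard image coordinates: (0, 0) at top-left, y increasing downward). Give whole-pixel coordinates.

3627/4369 < 16/10, so the 16:10 crop keeps the full width 3627 and trims height to 3627 × 10/16 = 2266.88 px.
Top offset = (4369 − 2266.88)/2 = 1051.06 px; left offset = 0.
Lower-left is one-third across and two-thirds down within the crop:
x = 0.00 + 1 × 3627.00/3 ≈ 1209; y = 1051.06 + 2 × 2266.88/3 ≈ 2562.

x = 1209 px, y = 2562 px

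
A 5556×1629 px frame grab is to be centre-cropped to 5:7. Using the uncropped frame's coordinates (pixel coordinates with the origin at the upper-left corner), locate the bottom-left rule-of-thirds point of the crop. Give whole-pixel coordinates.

(2584, 1086)

5556/1629 > 5/7, so the 5:7 crop keeps the full height 1629 and trims width to 1629 × 5/7 = 1163.57 px.
Left offset = (5556 − 1163.57)/2 = 2196.21 px; top offset = 0.
Bottom-left is one-third across and two-thirds down within the crop:
x = 2196.21 + 1 × 1163.57/3 ≈ 2584; y = 0.00 + 2 × 1629.00/3 ≈ 1086.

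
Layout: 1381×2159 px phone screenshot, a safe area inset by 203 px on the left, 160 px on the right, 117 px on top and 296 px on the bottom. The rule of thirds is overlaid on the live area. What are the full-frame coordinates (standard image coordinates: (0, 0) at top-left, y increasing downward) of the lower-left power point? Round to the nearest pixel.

Content width = 1381 − 203 − 160 = 1018 px; content height = 2159 − 117 − 296 = 1746 px.
Lower-left is one-third across and two-thirds down within the live area.
x = 203 + 1 × 1018/3 = 203 + 339.33 ≈ 542
y = 117 + 2 × 1746/3 = 117 + 1164.00 ≈ 1281

(542, 1281)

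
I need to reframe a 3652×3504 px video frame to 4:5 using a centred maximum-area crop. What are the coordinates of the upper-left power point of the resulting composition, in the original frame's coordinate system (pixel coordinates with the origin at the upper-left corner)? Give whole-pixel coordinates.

3652/3504 > 4/5, so the 4:5 crop keeps the full height 3504 and trims width to 3504 × 4/5 = 2803.20 px.
Left offset = (3652 − 2803.20)/2 = 424.40 px; top offset = 0.
Upper-left is one-third across and one-third down within the crop:
x = 424.40 + 1 × 2803.20/3 ≈ 1359; y = 0.00 + 1 × 3504.00/3 ≈ 1168.

(1359, 1168)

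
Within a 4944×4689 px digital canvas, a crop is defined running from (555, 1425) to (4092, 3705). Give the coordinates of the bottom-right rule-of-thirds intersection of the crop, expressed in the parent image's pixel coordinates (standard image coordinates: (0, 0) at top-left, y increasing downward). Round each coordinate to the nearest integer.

(2913, 2945)

Crop width = 4092 − 555 = 3537 px; one third is 1179.00 px.
Crop height = 3705 − 1425 = 2280 px; one third is 760.00 px.
The bottom-right point is two-thirds across and two-thirds down within the crop:
x = 555 + 2 × 1179.00 ≈ 2913; y = 1425 + 2 × 760.00 ≈ 2945.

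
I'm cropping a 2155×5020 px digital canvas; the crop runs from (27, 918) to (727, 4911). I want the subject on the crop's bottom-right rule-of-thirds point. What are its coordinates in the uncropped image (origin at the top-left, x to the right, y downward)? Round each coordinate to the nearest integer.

Crop width = 727 − 27 = 700 px; one third is 233.33 px.
Crop height = 4911 − 918 = 3993 px; one third is 1331.00 px.
The bottom-right point is two-thirds across and two-thirds down within the crop:
x = 27 + 2 × 233.33 ≈ 494; y = 918 + 2 × 1331.00 ≈ 3580.

x = 494 px, y = 3580 px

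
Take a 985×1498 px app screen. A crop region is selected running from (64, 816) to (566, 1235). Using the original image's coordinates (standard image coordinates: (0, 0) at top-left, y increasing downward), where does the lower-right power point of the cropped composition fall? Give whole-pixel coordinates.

x = 399 px, y = 1095 px

Crop width = 566 − 64 = 502 px; one third is 167.33 px.
Crop height = 1235 − 816 = 419 px; one third is 139.67 px.
The lower-right point is two-thirds across and two-thirds down within the crop:
x = 64 + 2 × 167.33 ≈ 399; y = 816 + 2 × 139.67 ≈ 1095.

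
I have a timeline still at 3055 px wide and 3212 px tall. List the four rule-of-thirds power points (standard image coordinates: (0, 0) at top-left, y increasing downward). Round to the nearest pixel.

One third of 3055 is 1018.33; one third of 3212 is 1070.67.
Vertical third lines at x = 1018 and x = 2037; horizontal third lines at y = 1071 and y = 2141.

(1018, 1071), (2037, 1071), (1018, 2141), (2037, 2141)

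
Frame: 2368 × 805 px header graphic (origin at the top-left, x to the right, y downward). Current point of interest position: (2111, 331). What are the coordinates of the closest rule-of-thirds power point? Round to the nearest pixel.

x = 1579 px, y = 268 px

Third lines: x ∈ {789, 1579}, y ∈ {268, 537}.
2111 is closer to x = 1579; 331 is closer to y = 268.
So the nearest intersection is the upper-right power point.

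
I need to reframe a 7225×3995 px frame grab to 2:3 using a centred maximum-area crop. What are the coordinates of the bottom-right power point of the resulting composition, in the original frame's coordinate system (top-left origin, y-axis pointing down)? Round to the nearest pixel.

(4056, 2663)

7225/3995 > 2/3, so the 2:3 crop keeps the full height 3995 and trims width to 3995 × 2/3 = 2663.33 px.
Left offset = (7225 − 2663.33)/2 = 2280.83 px; top offset = 0.
Bottom-right is two-thirds across and two-thirds down within the crop:
x = 2280.83 + 2 × 2663.33/3 ≈ 4056; y = 0.00 + 2 × 3995.00/3 ≈ 2663.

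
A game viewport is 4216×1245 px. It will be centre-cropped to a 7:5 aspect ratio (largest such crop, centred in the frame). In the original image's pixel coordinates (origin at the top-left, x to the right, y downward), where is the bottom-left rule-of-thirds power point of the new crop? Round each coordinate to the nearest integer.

x = 1818 px, y = 830 px

4216/1245 > 7/5, so the 7:5 crop keeps the full height 1245 and trims width to 1245 × 7/5 = 1743.00 px.
Left offset = (4216 − 1743.00)/2 = 1236.50 px; top offset = 0.
Bottom-left is one-third across and two-thirds down within the crop:
x = 1236.50 + 1 × 1743.00/3 ≈ 1818; y = 0.00 + 2 × 1245.00/3 ≈ 830.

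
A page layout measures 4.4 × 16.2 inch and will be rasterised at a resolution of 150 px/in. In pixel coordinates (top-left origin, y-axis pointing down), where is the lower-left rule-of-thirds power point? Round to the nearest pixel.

In pixels the canvas is 4.4 × 150 = 660 wide and 16.2 × 150 = 2430 tall.
The lower-left point is one-third across and two-thirds down:
x = 1 × 660/3 ≈ 220; y = 2 × 2430/3 ≈ 1620.

x = 220 px, y = 1620 px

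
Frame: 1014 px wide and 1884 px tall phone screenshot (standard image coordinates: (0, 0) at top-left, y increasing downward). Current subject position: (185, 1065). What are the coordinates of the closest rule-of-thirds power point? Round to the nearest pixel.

Third lines: x ∈ {338, 676}, y ∈ {628, 1256}.
185 is closer to x = 338; 1065 is closer to y = 1256.
So the nearest intersection is the lower-left power point.

(338, 1256)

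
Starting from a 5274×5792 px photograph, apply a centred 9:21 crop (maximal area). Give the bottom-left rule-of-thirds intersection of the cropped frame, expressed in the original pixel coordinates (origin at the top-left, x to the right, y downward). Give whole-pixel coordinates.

x = 2223 px, y = 3861 px

5274/5792 > 9/21, so the 9:21 crop keeps the full height 5792 and trims width to 5792 × 9/21 = 2482.29 px.
Left offset = (5274 − 2482.29)/2 = 1395.86 px; top offset = 0.
Bottom-left is one-third across and two-thirds down within the crop:
x = 1395.86 + 1 × 2482.29/3 ≈ 2223; y = 0.00 + 2 × 5792.00/3 ≈ 3861.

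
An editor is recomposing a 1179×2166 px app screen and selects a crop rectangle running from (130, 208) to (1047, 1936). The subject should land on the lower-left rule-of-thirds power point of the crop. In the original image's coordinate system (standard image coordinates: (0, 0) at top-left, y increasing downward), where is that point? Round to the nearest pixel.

(436, 1360)

Crop width = 1047 − 130 = 917 px; one third is 305.67 px.
Crop height = 1936 − 208 = 1728 px; one third is 576.00 px.
The lower-left point is one-third across and two-thirds down within the crop:
x = 130 + 1 × 305.67 ≈ 436; y = 208 + 2 × 576.00 ≈ 1360.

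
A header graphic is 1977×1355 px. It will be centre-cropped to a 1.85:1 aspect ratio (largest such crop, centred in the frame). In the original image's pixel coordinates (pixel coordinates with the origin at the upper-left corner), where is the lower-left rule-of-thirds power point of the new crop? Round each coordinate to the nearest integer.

1977/1355 < 1.85/1, so the 1.85:1 crop keeps the full width 1977 and trims height to 1977 × 1/1.85 = 1068.65 px.
Top offset = (1355 − 1068.65)/2 = 143.18 px; left offset = 0.
Lower-left is one-third across and two-thirds down within the crop:
x = 0.00 + 1 × 1977.00/3 ≈ 659; y = 143.18 + 2 × 1068.65/3 ≈ 856.

(659, 856)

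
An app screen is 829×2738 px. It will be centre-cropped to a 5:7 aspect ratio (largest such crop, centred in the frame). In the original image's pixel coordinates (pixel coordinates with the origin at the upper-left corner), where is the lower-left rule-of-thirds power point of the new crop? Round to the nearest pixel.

829/2738 < 5/7, so the 5:7 crop keeps the full width 829 and trims height to 829 × 7/5 = 1160.60 px.
Top offset = (2738 − 1160.60)/2 = 788.70 px; left offset = 0.
Lower-left is one-third across and two-thirds down within the crop:
x = 0.00 + 1 × 829.00/3 ≈ 276; y = 788.70 + 2 × 1160.60/3 ≈ 1562.

(276, 1562)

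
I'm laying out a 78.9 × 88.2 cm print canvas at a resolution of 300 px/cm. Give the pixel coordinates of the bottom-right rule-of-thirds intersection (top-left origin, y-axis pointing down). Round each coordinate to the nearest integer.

x = 15780 px, y = 17640 px

In pixels the canvas is 78.9 × 300 = 23670 wide and 88.2 × 300 = 26460 tall.
The bottom-right point is two-thirds across and two-thirds down:
x = 2 × 23670/3 ≈ 15780; y = 2 × 26460/3 ≈ 17640.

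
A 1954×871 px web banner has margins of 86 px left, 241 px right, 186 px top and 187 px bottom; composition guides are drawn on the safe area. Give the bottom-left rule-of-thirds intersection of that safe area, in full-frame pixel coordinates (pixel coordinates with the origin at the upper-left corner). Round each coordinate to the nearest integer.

(628, 518)

Content width = 1954 − 86 − 241 = 1627 px; content height = 871 − 186 − 187 = 498 px.
Bottom-left is one-third across and two-thirds down within the safe area.
x = 86 + 1 × 1627/3 = 86 + 542.33 ≈ 628
y = 186 + 2 × 498/3 = 186 + 332.00 ≈ 518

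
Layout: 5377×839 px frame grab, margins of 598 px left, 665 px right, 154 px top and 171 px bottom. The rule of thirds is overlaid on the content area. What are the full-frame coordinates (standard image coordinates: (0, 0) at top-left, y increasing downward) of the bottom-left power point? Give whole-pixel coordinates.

Content width = 5377 − 598 − 665 = 4114 px; content height = 839 − 154 − 171 = 514 px.
Bottom-left is one-third across and two-thirds down within the content area.
x = 598 + 1 × 4114/3 = 598 + 1371.33 ≈ 1969
y = 154 + 2 × 514/3 = 154 + 342.67 ≈ 497

(1969, 497)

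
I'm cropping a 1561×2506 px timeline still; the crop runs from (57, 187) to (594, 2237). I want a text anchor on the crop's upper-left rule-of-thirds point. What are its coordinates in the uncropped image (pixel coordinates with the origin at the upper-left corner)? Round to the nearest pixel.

(236, 870)

Crop width = 594 − 57 = 537 px; one third is 179.00 px.
Crop height = 2237 − 187 = 2050 px; one third is 683.33 px.
The upper-left point is one-third across and one-third down within the crop:
x = 57 + 1 × 179.00 ≈ 236; y = 187 + 1 × 683.33 ≈ 870.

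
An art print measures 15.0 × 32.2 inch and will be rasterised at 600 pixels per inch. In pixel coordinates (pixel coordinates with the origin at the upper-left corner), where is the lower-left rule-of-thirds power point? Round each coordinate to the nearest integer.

In pixels the canvas is 15.0 × 600 = 9000 wide and 32.2 × 600 = 19320 tall.
The lower-left point is one-third across and two-thirds down:
x = 1 × 9000/3 ≈ 3000; y = 2 × 19320/3 ≈ 12880.

x = 3000 px, y = 12880 px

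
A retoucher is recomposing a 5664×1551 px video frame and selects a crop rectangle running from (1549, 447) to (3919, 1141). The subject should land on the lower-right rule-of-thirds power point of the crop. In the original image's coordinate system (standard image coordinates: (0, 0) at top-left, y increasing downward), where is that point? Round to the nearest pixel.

(3129, 910)

Crop width = 3919 − 1549 = 2370 px; one third is 790.00 px.
Crop height = 1141 − 447 = 694 px; one third is 231.33 px.
The lower-right point is two-thirds across and two-thirds down within the crop:
x = 1549 + 2 × 790.00 ≈ 3129; y = 447 + 2 × 231.33 ≈ 910.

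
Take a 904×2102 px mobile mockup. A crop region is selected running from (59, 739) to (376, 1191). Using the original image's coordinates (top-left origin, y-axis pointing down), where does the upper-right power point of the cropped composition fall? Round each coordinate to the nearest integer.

x = 270 px, y = 890 px

Crop width = 376 − 59 = 317 px; one third is 105.67 px.
Crop height = 1191 − 739 = 452 px; one third is 150.67 px.
The upper-right point is two-thirds across and one-third down within the crop:
x = 59 + 2 × 105.67 ≈ 270; y = 739 + 1 × 150.67 ≈ 890.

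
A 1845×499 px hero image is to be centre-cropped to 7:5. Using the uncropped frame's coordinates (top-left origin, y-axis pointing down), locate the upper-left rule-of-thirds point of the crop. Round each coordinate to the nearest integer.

x = 806 px, y = 166 px

1845/499 > 7/5, so the 7:5 crop keeps the full height 499 and trims width to 499 × 7/5 = 698.60 px.
Left offset = (1845 − 698.60)/2 = 573.20 px; top offset = 0.
Upper-left is one-third across and one-third down within the crop:
x = 573.20 + 1 × 698.60/3 ≈ 806; y = 0.00 + 1 × 499.00/3 ≈ 166.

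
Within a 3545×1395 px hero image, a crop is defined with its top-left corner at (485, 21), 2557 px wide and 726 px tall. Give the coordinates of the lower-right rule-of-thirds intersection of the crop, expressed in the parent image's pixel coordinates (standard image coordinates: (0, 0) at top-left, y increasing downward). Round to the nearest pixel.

One third of the crop width 2557 is 852.33 px.
One third of the crop height 726 is 242.00 px.
The lower-right point is two-thirds across and two-thirds down within the crop:
x = 485 + 2 × 852.33 ≈ 2190; y = 21 + 2 × 242.00 ≈ 505.

(2190, 505)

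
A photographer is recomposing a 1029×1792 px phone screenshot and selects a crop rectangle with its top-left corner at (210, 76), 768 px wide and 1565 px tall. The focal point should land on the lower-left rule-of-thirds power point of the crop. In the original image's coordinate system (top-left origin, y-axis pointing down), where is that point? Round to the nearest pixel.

(466, 1119)

One third of the crop width 768 is 256.00 px.
One third of the crop height 1565 is 521.67 px.
The lower-left point is one-third across and two-thirds down within the crop:
x = 210 + 1 × 256.00 ≈ 466; y = 76 + 2 × 521.67 ≈ 1119.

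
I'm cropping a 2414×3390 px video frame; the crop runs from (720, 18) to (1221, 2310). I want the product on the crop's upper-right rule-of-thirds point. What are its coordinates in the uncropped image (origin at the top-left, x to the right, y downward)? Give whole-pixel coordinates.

x = 1054 px, y = 782 px

Crop width = 1221 − 720 = 501 px; one third is 167.00 px.
Crop height = 2310 − 18 = 2292 px; one third is 764.00 px.
The upper-right point is two-thirds across and one-third down within the crop:
x = 720 + 2 × 167.00 ≈ 1054; y = 18 + 1 × 764.00 ≈ 782.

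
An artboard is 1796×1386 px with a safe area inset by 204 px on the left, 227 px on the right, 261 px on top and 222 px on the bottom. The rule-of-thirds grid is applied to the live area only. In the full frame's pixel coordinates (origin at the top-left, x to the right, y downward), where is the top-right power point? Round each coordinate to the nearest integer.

Content width = 1796 − 204 − 227 = 1365 px; content height = 1386 − 261 − 222 = 903 px.
Top-right is two-thirds across and one-third down within the live area.
x = 204 + 2 × 1365/3 = 204 + 910.00 ≈ 1114
y = 261 + 1 × 903/3 = 261 + 301.00 ≈ 562

x = 1114 px, y = 562 px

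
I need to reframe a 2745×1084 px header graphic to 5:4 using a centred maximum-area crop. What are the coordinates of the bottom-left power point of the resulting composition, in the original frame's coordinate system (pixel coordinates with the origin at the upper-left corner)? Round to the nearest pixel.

(1147, 723)

2745/1084 > 5/4, so the 5:4 crop keeps the full height 1084 and trims width to 1084 × 5/4 = 1355.00 px.
Left offset = (2745 − 1355.00)/2 = 695.00 px; top offset = 0.
Bottom-left is one-third across and two-thirds down within the crop:
x = 695.00 + 1 × 1355.00/3 ≈ 1147; y = 0.00 + 2 × 1084.00/3 ≈ 723.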